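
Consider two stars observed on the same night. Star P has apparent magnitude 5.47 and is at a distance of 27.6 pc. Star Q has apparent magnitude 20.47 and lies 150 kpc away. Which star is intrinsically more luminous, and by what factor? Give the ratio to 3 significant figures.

Star P: M = m − 5 log₁₀ d + 5 = 5.47 − 5·1.4409 + 5 = 3.265
Star Q: d = 150 kpc = 150000 pc
Star Q: M = m − 5 log₁₀ d + 5 = 20.47 − 5·5.1761 + 5 = -0.410
ΔM = M_P − M_Q = 3.265 − (-0.410) = 3.676; smaller M is more luminous → Star Q.
L ratio = 10^(0.4 |ΔM|) = 10^1.470 = 29.54

Star Q is more luminous, by a factor of 29.5.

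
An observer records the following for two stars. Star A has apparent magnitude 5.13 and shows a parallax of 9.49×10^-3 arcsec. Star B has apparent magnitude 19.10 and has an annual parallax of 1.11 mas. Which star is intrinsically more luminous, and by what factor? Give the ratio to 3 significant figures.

Star A: d = 1/p = 1/9.49×10^-3″ = 105.4 pc
Star A: M = m − 5 log₁₀ d + 5 = 5.13 − 5·2.0227 + 5 = 0.016
Star B: p = 1.11 mas = 1.11×10^-3″ → d = 1/p = 900.9 pc
Star B: M = m − 5 log₁₀ d + 5 = 19.10 − 5·2.9547 + 5 = 9.327
ΔM = M_A − M_B = 0.016 − (9.327) = -9.310; smaller M is more luminous → Star A.
L ratio = 10^(0.4 |ΔM|) = 10^3.724 = 5298

Star A is more luminous, by a factor of 5300.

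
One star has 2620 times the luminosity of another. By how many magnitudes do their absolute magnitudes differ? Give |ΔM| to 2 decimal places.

|ΔM| ≈ 8.55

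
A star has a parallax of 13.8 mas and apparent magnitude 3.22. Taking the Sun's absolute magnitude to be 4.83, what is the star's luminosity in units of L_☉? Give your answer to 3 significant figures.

L/L_☉ ≈ 231

d = 1/p = 1000/13.8 mas = 72.46 pc
M = m − 5 log₁₀ d + 5 = 3.22 − 5·1.8601 + 5 = -1.081
M − M_☉ = -1.081 − 4.83 = -5.911
L/L_☉ = 10^(−0.4 × -5.911) = 231.3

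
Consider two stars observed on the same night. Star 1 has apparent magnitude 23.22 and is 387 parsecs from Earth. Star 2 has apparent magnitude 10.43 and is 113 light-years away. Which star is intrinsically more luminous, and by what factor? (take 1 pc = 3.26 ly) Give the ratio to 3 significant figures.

Star 2 is more luminous, by a factor of 1050.

Star 1: M = m − 5 log₁₀ d + 5 = 23.22 − 5·2.5877 + 5 = 15.281
Star 2: d = 113 ly / 3.26 = 34.66 pc
Star 2: M = m − 5 log₁₀ d + 5 = 10.43 − 5·1.5399 + 5 = 7.731
ΔM = M_1 − M_2 = 15.281 − (7.731) = 7.551; smaller M is more luminous → Star 2.
L ratio = 10^(0.4 |ΔM|) = 10^3.020 = 1048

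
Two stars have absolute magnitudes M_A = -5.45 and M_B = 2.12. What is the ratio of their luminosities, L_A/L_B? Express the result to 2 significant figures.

L_A/L_B ≈ 1100

ΔM = M_A − M_B = -7.57
L_A/L_B = 10^(−0.4 ΔM) = 10^3.028 = 1067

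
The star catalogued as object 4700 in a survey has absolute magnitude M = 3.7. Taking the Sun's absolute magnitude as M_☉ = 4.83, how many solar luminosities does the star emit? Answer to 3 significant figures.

L/L_☉ ≈ 2.83

M − M_☉ = 3.7 − 4.83 = -1.130
L/L_☉ = 10^(−0.4 (M − M_☉)) = 10^0.452 = 2.831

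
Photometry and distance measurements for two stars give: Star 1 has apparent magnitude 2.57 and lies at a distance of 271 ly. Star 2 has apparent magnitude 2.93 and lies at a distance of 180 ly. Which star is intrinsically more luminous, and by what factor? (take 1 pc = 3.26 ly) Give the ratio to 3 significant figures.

Star 1 is more luminous, by a factor of 3.16.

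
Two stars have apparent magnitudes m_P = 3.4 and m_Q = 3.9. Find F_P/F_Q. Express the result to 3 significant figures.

F_P/F_Q ≈ 1.58

Δm = 3.4 − (3.9) = -0.5
Flux ratio = 10^(−0.4 Δm) = 10^(−0.4 × -0.5) = 10^0.200 = 1.585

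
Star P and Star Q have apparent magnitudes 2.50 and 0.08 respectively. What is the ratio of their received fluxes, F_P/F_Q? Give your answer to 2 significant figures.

F_P/F_Q ≈ 0.11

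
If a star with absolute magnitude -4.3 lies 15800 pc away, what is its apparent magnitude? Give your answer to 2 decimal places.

m ≈ 11.69

m = M + 5 log₁₀ d − 5 = -4.3 + 5·4.1987 − 5 = 11.693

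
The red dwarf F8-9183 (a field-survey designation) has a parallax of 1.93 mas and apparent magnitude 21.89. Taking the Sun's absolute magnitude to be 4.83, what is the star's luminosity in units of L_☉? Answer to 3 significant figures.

d = 1/p = 1000/1.93 mas = 518.1 pc
M = m − 5 log₁₀ d + 5 = 21.89 − 5·2.7144 + 5 = 13.318
M − M_☉ = 13.318 − 4.83 = 8.488
L/L_☉ = 10^(−0.4 × 8.488) = 4.026×10^-4

L/L_☉ ≈ 4.03×10^-4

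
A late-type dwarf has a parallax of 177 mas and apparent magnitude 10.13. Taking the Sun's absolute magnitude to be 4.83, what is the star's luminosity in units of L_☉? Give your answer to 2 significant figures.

L/L_☉ ≈ 2.4×10^-3

d = 1/p = 1000/177 mas = 5.650 pc
M = m − 5 log₁₀ d + 5 = 10.13 − 5·0.7520 + 5 = 11.370
M − M_☉ = 11.370 − 4.83 = 6.540
L/L_☉ = 10^(−0.4 × 6.540) = 2.421×10^-3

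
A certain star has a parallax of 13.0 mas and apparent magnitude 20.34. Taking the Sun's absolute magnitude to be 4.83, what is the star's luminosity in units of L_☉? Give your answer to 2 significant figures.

L/L_☉ ≈ 3.7×10^-5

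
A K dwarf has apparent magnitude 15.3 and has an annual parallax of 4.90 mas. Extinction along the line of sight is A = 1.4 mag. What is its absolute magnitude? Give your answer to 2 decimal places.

M ≈ 7.35

p = 4.90 mas = 4.90×10^-3″ → d = 1/p = 204.1 pc
5 log₁₀(d/10 pc) = 5 log₁₀(204.1) − 5 = 6.549
M = m − 5 log₁₀(d/10) − A = 15.3 − 6.549 − 1.4 = 7.351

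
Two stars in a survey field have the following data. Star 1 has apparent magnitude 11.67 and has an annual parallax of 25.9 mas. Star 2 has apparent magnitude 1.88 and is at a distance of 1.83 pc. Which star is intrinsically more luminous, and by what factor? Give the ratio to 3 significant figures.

Star 1: p = 25.9 mas = 0.0259″ → d = 1/p = 38.61 pc
Star 1: M = m − 5 log₁₀ d + 5 = 11.67 − 5·1.5867 + 5 = 8.736
Star 2: M = m − 5 log₁₀ d + 5 = 1.88 − 5·0.2625 + 5 = 5.568
ΔM = M_1 − M_2 = 8.736 − (5.568) = 3.169; smaller M is more luminous → Star 2.
L ratio = 10^(0.4 |ΔM|) = 10^1.268 = 18.51

Star 2 is more luminous, by a factor of 18.5.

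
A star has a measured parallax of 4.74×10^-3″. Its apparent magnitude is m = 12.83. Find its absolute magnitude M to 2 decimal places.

M ≈ 6.21

d = 1/p = 1/4.74×10^-3″ = 211.0 pc
5 log₁₀(d/10 pc) = 5 log₁₀(211.0) − 5 = 6.621
M = m − 5 log₁₀(d/10) = 12.83 − 6.621 = 6.209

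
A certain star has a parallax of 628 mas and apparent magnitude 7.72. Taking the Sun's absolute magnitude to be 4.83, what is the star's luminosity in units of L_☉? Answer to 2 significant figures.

d = 1/p = 1000/628 mas = 1.592 pc
M = m − 5 log₁₀ d + 5 = 7.72 − 5·0.2020 + 5 = 11.710
M − M_☉ = 11.710 − 4.83 = 6.880
L/L_☉ = 10^(−0.4 × 6.880) = 1.770×10^-3

L/L_☉ ≈ 1.8×10^-3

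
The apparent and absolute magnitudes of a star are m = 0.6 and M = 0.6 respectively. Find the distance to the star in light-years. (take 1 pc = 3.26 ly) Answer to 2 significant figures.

d ≈ 33 ly

μ = m − M = 0.000
m − M = 5 log₁₀ d − 5
log₁₀ d = (m − M)/5 + 1 = 1.0000
d = 10^1.0000 = 10.00 pc
= 32.60 ly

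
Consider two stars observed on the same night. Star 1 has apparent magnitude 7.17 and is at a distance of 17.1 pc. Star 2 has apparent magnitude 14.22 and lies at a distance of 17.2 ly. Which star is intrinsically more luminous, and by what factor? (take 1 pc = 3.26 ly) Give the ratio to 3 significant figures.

Star 1 is more luminous, by a factor of 6940.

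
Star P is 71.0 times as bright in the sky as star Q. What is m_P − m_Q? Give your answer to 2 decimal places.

m_P − m_Q ≈ -4.63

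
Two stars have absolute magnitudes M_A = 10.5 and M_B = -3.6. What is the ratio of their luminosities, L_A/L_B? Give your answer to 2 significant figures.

ΔM = M_A − M_B = 14.1
L_A/L_B = 10^(−0.4 ΔM) = 10^-5.640 = 2.291×10^-6

L_A/L_B ≈ 2.3×10^-6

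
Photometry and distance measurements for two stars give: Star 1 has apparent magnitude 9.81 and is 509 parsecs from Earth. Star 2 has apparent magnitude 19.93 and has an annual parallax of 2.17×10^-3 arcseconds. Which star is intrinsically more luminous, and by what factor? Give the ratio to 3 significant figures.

Star 1: M = m − 5 log₁₀ d + 5 = 9.81 − 5·2.7067 + 5 = 1.276
Star 2: d = 1/p = 1/2.17×10^-3″ = 460.8 pc
Star 2: M = m − 5 log₁₀ d + 5 = 19.93 − 5·2.6635 + 5 = 11.612
ΔM = M_1 − M_2 = 1.276 − (11.612) = -10.336; smaller M is more luminous → Star 1.
L ratio = 10^(0.4 |ΔM|) = 10^4.134 = 13630

Star 1 is more luminous, by a factor of 13600.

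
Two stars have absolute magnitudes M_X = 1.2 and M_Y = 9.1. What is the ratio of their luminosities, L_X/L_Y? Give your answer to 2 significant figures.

ΔM = M_X − M_Y = -7.9
L_X/L_Y = 10^(−0.4 ΔM) = 10^3.160 = 1445

L_X/L_Y ≈ 1400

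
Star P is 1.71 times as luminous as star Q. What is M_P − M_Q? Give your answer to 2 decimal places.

Pogson: ΔM = −2.5 log₁₀(ratio) = −2.5 log₁₀(1.71) = −2.5 × 0.2330 = -0.582
Star P is brighter, so it has the smaller magnitude: the difference is negative.

M_P − M_Q ≈ -0.58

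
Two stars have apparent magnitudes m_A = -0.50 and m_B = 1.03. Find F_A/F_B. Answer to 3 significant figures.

Δm = -0.50 − (1.03) = -1.53
Flux ratio = 10^(−0.4 Δm) = 10^(−0.4 × -1.53) = 10^0.612 = 4.093

F_A/F_B ≈ 4.09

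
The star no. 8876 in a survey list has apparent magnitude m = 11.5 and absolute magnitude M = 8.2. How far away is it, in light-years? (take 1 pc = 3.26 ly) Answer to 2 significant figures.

d ≈ 150 ly

μ = m − M = 3.300
m − M = 5 log₁₀ d − 5
log₁₀ d = (m − M)/5 + 1 = 1.6600
d = 10^1.6600 = 45.71 pc
= 149.0 ly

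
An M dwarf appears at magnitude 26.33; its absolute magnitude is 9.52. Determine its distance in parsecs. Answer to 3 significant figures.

d ≈ 23000 pc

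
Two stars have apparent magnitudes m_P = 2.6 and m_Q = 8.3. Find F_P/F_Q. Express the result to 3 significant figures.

F_P/F_Q ≈ 191

Magnitude difference = -5.7
Flux ratio = 10^(−0.4 Δm) = 10^(−0.4 × -5.7) = 10^2.280 = 190.5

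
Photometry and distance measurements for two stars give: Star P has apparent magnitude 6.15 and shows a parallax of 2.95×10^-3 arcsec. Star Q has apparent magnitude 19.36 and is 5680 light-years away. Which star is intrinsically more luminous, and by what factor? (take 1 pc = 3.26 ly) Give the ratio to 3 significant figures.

Star P: d = 1/p = 1/2.95×10^-3″ = 339.0 pc
Star P: M = m − 5 log₁₀ d + 5 = 6.15 − 5·2.5302 + 5 = -1.501
Star Q: d = 5680 ly / 3.26 = 1742 pc
Star Q: M = m − 5 log₁₀ d + 5 = 19.36 − 5·3.2411 + 5 = 8.154
ΔM = M_P − M_Q = -1.501 − (8.154) = -9.655; smaller M is more luminous → Star P.
L ratio = 10^(0.4 |ΔM|) = 10^3.862 = 7279

Star P is more luminous, by a factor of 7280.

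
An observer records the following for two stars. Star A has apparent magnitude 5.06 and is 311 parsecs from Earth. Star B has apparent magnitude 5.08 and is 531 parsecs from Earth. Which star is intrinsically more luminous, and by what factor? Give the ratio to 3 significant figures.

Star B is more luminous, by a factor of 2.86.

Star A: M = m − 5 log₁₀ d + 5 = 5.06 − 5·2.4928 + 5 = -2.404
Star B: M = m − 5 log₁₀ d + 5 = 5.08 − 5·2.7251 + 5 = -3.545
ΔM = M_A − M_B = -2.404 − (-3.545) = 1.142; smaller M is more luminous → Star B.
L ratio = 10^(0.4 |ΔM|) = 10^0.457 = 2.862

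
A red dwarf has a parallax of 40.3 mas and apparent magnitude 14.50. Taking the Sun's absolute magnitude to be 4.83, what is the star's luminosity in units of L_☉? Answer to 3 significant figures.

d = 1/p = 1000/40.3 mas = 24.81 pc
M = m − 5 log₁₀ d + 5 = 14.50 − 5·1.3947 + 5 = 12.527
M − M_☉ = 12.527 − 4.83 = 7.697
L/L_☉ = 10^(−0.4 × 7.697) = 8.344×10^-4

L/L_☉ ≈ 8.34×10^-4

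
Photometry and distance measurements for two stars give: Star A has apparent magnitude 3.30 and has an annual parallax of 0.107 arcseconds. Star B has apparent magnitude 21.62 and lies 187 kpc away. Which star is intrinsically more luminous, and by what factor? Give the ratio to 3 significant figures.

Star A: d = 1/p = 1/0.107″ = 9.346 pc
Star A: M = m − 5 log₁₀ d + 5 = 3.30 − 5·0.9706 + 5 = 3.447
Star B: d = 187 kpc = 187000 pc
Star B: M = m − 5 log₁₀ d + 5 = 21.62 − 5·5.2718 + 5 = 0.261
ΔM = M_A − M_B = 3.447 − (0.261) = 3.186; smaller M is more luminous → Star B.
L ratio = 10^(0.4 |ΔM|) = 10^1.274 = 18.81

Star B is more luminous, by a factor of 18.8.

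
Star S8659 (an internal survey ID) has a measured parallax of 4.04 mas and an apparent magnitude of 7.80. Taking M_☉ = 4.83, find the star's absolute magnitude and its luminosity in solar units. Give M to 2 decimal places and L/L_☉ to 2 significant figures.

M ≈ 0.83; L/L_☉ ≈ 40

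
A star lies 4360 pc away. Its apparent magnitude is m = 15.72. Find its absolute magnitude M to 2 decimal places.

5 log₁₀(d/10 pc) = 5 log₁₀(4360) − 5 = 13.197
M = m − 5 log₁₀(d/10) = 15.72 − 13.197 = 2.523

M ≈ 2.52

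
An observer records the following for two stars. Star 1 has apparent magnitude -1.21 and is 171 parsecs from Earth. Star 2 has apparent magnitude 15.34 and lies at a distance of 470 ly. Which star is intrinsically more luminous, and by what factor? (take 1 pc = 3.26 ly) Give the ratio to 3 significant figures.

Star 1: M = m − 5 log₁₀ d + 5 = -1.21 − 5·2.2330 + 5 = -7.375
Star 2: d = 470 ly / 3.26 = 144.2 pc
Star 2: M = m − 5 log₁₀ d + 5 = 15.34 − 5·2.1589 + 5 = 9.546
ΔM = M_1 − M_2 = -7.375 − (9.546) = -16.921; smaller M is more luminous → Star 1.
L ratio = 10^(0.4 |ΔM|) = 10^6.768 = 5.865×10^6

Star 1 is more luminous, by a factor of 5.86×10^6.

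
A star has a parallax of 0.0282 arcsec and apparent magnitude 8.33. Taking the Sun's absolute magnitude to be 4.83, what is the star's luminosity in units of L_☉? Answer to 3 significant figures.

L/L_☉ ≈ 0.501

d = 1/p = 1/0.0282″ = 35.46 pc
M = m − 5 log₁₀ d + 5 = 8.33 − 5·1.5498 + 5 = 5.581
M − M_☉ = 5.581 − 4.83 = 0.751
L/L_☉ = 10^(−0.4 × 0.751) = 0.5006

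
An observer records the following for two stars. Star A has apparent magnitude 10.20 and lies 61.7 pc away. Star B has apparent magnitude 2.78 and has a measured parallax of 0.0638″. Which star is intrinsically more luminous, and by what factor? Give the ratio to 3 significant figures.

Star B is more luminous, by a factor of 59.9.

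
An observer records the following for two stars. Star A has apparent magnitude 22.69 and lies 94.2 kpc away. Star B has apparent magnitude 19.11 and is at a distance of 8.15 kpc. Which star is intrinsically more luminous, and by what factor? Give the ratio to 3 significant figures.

Star A: d = 94.2 kpc = 94200 pc
Star A: M = m − 5 log₁₀ d + 5 = 22.69 − 5·4.9741 + 5 = 2.820
Star B: d = 8.15 kpc = 8150 pc
Star B: M = m − 5 log₁₀ d + 5 = 19.11 − 5·3.9112 + 5 = 4.554
ΔM = M_A − M_B = 2.820 − (4.554) = -1.734; smaller M is more luminous → Star A.
L ratio = 10^(0.4 |ΔM|) = 10^0.694 = 4.941

Star A is more luminous, by a factor of 4.94.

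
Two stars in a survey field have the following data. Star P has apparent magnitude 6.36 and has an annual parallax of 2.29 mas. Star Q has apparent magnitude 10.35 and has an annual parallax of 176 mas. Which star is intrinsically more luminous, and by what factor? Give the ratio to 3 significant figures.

Star P: p = 2.29 mas = 2.29×10^-3″ → d = 1/p = 436.7 pc
Star P: M = m − 5 log₁₀ d + 5 = 6.36 − 5·2.6402 + 5 = -1.841
Star Q: p = 176 mas = 0.176″ → d = 1/p = 5.682 pc
Star Q: M = m − 5 log₁₀ d + 5 = 10.35 − 5·0.7545 + 5 = 11.578
ΔM = M_P − M_Q = -1.841 − (11.578) = -13.418; smaller M is more luminous → Star P.
L ratio = 10^(0.4 |ΔM|) = 10^5.367 = 233000

Star P is more luminous, by a factor of 233000.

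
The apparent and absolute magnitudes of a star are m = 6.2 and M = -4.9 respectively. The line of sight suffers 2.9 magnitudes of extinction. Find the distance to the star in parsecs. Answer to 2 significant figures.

m − M = 5 log₁₀(d/10 pc) + A  ⇒  6.2 − (-4.9) − 2.9 = 5 log₁₀(d/10)
8.200 = 5 log₁₀(d/10)
log₁₀ d = (m − M − A)/5 + 1 = 2.6400
d = 10^2.6400 = 436.5 pc

d ≈ 440 pc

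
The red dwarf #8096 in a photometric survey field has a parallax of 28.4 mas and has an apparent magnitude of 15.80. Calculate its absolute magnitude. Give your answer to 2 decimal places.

M ≈ 13.07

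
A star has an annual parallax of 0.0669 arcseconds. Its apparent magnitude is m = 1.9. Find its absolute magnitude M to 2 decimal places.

M ≈ 1.03

d = 1/p = 1/0.0669″ = 14.95 pc
5 log₁₀(d/10 pc) = 5 log₁₀(14.95) − 5 = 0.873
M = m − 5 log₁₀(d/10) = 1.9 − 0.873 = 1.027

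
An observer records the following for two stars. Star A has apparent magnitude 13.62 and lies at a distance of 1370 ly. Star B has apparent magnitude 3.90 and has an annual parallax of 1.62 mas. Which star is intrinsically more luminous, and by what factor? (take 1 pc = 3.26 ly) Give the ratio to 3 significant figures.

Star B is more luminous, by a factor of 16700.

Star A: d = 1370 ly / 3.26 = 420.2 pc
Star A: M = m − 5 log₁₀ d + 5 = 13.62 − 5·2.6235 + 5 = 5.502
Star B: p = 1.62 mas = 1.62×10^-3″ → d = 1/p = 617.3 pc
Star B: M = m − 5 log₁₀ d + 5 = 3.90 − 5·2.7905 + 5 = -5.052
ΔM = M_A − M_B = 5.502 − (-5.052) = 10.555; smaller M is more luminous → Star B.
L ratio = 10^(0.4 |ΔM|) = 10^4.222 = 16670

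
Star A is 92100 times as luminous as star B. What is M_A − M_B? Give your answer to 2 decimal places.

Pogson: ΔM = −2.5 log₁₀(ratio) = −2.5 log₁₀(92100) = −2.5 × 4.9643 = -12.411
Star A is brighter, so it has the smaller magnitude: the difference is negative.

M_A − M_B ≈ -12.41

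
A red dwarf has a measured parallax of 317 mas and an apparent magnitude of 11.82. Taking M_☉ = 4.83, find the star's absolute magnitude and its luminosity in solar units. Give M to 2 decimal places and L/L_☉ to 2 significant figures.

M ≈ 14.33; L/L_☉ ≈ 1.6×10^-4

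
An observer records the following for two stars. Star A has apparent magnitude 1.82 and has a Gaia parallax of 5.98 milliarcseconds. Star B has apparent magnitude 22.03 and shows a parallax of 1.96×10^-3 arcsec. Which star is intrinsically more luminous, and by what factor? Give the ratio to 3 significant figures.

Star A is more luminous, by a factor of 1.30×10^7.

Star A: p = 5.98 mas = 5.98×10^-3″ → d = 1/p = 167.2 pc
Star A: M = m − 5 log₁₀ d + 5 = 1.82 − 5·2.2233 + 5 = -4.296
Star B: d = 1/p = 1/1.96×10^-3″ = 510.2 pc
Star B: M = m − 5 log₁₀ d + 5 = 22.03 − 5·2.7077 + 5 = 13.491
ΔM = M_A − M_B = -4.296 − (13.491) = -17.788; smaller M is more luminous → Star A.
L ratio = 10^(0.4 |ΔM|) = 10^7.115 = 1.303×10^7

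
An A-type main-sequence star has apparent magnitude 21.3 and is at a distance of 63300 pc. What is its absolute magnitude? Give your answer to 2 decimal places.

M ≈ 2.29

5 log₁₀(d/10 pc) = 5 log₁₀(63300) − 5 = 19.007
M = m − 5 log₁₀(d/10) = 21.3 − 19.007 = 2.293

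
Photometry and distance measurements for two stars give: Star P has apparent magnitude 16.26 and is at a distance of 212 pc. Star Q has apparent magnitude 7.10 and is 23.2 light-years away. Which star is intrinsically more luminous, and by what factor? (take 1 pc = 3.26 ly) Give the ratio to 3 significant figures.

Star P: M = m − 5 log₁₀ d + 5 = 16.26 − 5·2.3263 + 5 = 9.628
Star Q: d = 23.2 ly / 3.26 = 7.117 pc
Star Q: M = m − 5 log₁₀ d + 5 = 7.10 − 5·0.8523 + 5 = 7.839
ΔM = M_P − M_Q = 9.628 − (7.839) = 1.790; smaller M is more luminous → Star Q.
L ratio = 10^(0.4 |ΔM|) = 10^0.716 = 5.198

Star Q is more luminous, by a factor of 5.20.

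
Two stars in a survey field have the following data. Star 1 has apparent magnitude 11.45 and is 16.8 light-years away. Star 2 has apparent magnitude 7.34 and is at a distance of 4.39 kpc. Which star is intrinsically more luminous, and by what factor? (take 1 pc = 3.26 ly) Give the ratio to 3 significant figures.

Star 2 is more luminous, by a factor of 3.20×10^7.

Star 1: d = 16.8 ly / 3.26 = 5.153 pc
Star 1: M = m − 5 log₁₀ d + 5 = 11.45 − 5·0.7121 + 5 = 12.890
Star 2: d = 4.39 kpc = 4390 pc
Star 2: M = m − 5 log₁₀ d + 5 = 7.34 − 5·3.6425 + 5 = -5.872
ΔM = M_1 − M_2 = 12.890 − (-5.872) = 18.762; smaller M is more luminous → Star 2.
L ratio = 10^(0.4 |ΔM|) = 10^7.505 = 3.197×10^7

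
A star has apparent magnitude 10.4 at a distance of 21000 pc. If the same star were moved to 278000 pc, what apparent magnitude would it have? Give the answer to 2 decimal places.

m ≈ 16.01

Flux ∝ 1/d², so Δm = 5 log₁₀(d₂/d₁) = 5 log₁₀(278000/21000) = 5.609
m₂ = m₁ + Δm = 10.4 + (5.609) = 16.009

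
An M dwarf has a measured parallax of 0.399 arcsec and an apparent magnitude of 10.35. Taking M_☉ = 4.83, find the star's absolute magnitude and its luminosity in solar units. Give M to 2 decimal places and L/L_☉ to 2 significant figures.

M ≈ 13.35; L/L_☉ ≈ 3.9×10^-4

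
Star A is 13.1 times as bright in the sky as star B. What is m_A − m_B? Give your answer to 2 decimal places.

m_A − m_B ≈ -2.79

Pogson: Δm = −2.5 log₁₀(ratio) = −2.5 log₁₀(13.1) = −2.5 × 1.1173 = -2.793
Star A is brighter, so it has the smaller magnitude: the difference is negative.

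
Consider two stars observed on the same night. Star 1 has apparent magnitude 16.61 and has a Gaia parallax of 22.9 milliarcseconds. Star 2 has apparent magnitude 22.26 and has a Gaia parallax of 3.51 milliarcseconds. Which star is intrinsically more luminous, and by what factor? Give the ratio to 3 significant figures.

Star 1: p = 22.9 mas = 0.0229″ → d = 1/p = 43.67 pc
Star 1: M = m − 5 log₁₀ d + 5 = 16.61 − 5·1.6402 + 5 = 13.409
Star 2: p = 3.51 mas = 3.51×10^-3″ → d = 1/p = 284.9 pc
Star 2: M = m − 5 log₁₀ d + 5 = 22.26 − 5·2.4547 + 5 = 14.987
ΔM = M_1 − M_2 = 13.409 − (14.987) = -1.577; smaller M is more luminous → Star 1.
L ratio = 10^(0.4 |ΔM|) = 10^0.631 = 4.275

Star 1 is more luminous, by a factor of 4.28.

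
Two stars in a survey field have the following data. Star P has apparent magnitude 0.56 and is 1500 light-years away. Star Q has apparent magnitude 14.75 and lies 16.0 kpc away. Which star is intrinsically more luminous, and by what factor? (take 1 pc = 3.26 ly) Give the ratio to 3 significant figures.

Star P: d = 1500 ly / 3.26 = 460.1 pc
Star P: M = m − 5 log₁₀ d + 5 = 0.56 − 5·2.6629 + 5 = -7.754
Star Q: d = 16.0 kpc = 16000 pc
Star Q: M = m − 5 log₁₀ d + 5 = 14.75 − 5·4.2041 + 5 = -1.271
ΔM = M_P − M_Q = -7.754 − (-1.271) = -6.484; smaller M is more luminous → Star P.
L ratio = 10^(0.4 |ΔM|) = 10^2.594 = 392.2

Star P is more luminous, by a factor of 392.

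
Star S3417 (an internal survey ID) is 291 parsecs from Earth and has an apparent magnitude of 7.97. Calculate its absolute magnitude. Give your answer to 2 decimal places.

M ≈ 0.65

5 log₁₀(d/10 pc) = 5 log₁₀(291.0) − 5 = 7.319
M = m − 5 log₁₀(d/10) = 7.97 − 7.319 = 0.651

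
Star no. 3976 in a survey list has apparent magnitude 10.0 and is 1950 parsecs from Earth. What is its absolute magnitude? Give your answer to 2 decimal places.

M ≈ -1.45

5 log₁₀(d/10 pc) = 5 log₁₀(1950) − 5 = 11.450
M = m − 5 log₁₀(d/10) = 10.0 − 11.450 = -1.450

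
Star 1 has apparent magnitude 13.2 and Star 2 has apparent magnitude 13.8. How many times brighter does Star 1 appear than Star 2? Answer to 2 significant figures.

1.7

Δm = 13.2 − (13.8) = -0.6
Flux ratio = 10^(−0.4 Δm) = 10^(−0.4 × -0.6) = 10^0.240 = 1.738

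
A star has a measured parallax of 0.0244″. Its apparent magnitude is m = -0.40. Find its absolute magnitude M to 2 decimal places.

M ≈ -3.46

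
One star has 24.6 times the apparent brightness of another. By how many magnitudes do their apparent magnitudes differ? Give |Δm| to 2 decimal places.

Pogson: Δm = −2.5 log₁₀(ratio) = −2.5 log₁₀(24.6) = −2.5 × 1.3909 = -3.477

|Δm| ≈ 3.48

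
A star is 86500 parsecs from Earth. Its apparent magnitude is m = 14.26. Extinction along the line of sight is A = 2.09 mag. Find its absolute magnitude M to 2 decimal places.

5 log₁₀(d/10 pc) = 5 log₁₀(86500) − 5 = 19.685
M = m − 5 log₁₀(d/10) − A = 14.26 − 19.685 − 2.09 = -7.515

M ≈ -7.52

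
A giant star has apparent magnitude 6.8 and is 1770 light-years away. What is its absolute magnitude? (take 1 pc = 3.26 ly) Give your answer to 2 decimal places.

M ≈ -1.87

d = 1770 ly / 3.26 = 542.9 pc
5 log₁₀(d/10 pc) = 5 log₁₀(542.9) − 5 = 8.674
M = m − 5 log₁₀(d/10) = 6.8 − 8.674 = -1.874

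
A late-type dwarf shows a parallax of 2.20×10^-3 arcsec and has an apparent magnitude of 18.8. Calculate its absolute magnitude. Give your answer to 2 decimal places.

d = 1/p = 1/2.20×10^-3″ = 454.5 pc
5 log₁₀(d/10 pc) = 5 log₁₀(454.5) − 5 = 8.288
M = m − 5 log₁₀(d/10) = 18.8 − 8.288 = 10.512

M ≈ 10.51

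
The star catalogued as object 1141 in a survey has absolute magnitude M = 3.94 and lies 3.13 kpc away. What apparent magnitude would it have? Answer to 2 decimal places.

m ≈ 16.42

d = 3.13 kpc = 3130 pc
m = M + 5 log₁₀ d − 5 = 3.94 + 5·3.4955 − 5 = 16.418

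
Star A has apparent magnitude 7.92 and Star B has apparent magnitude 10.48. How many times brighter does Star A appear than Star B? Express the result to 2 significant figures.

Magnitude difference = -2.56
Flux ratio = 10^(−0.4 Δm) = 10^(−0.4 × -2.56) = 10^1.024 = 10.57

11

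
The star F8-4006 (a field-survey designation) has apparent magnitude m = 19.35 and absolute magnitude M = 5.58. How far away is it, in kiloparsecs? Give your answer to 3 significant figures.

d ≈ 5.68 kpc

Distance modulus: m − M = 19.35 − (5.58) = 13.770
m − M = 5 log₁₀ d − 5
log₁₀ d = (m − M)/5 + 1 = 3.7540
d = 10^3.7540 = 5675 pc
= 5.675 kpc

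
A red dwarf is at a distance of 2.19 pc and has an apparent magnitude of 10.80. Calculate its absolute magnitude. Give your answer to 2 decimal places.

M ≈ 14.10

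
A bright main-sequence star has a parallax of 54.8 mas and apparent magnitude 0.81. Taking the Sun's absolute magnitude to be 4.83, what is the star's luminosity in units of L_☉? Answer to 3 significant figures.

L/L_☉ ≈ 135

d = 1/p = 1000/54.8 mas = 18.25 pc
M = m − 5 log₁₀ d + 5 = 0.81 − 5·1.2612 + 5 = -0.496
M − M_☉ = -0.496 − 4.83 = -5.326
L/L_☉ = 10^(−0.4 × -5.326) = 135.0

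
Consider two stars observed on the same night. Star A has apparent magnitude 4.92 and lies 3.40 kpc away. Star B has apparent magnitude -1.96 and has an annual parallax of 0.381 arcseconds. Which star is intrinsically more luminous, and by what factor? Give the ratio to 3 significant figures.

Star A is more luminous, by a factor of 2970.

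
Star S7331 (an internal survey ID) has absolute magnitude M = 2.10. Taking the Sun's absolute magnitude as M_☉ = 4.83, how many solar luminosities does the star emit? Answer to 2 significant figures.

M − M_☉ = 2.10 − 4.83 = -2.730
L/L_☉ = 10^(−0.4 (M − M_☉)) = 10^1.092 = 12.36

L/L_☉ ≈ 12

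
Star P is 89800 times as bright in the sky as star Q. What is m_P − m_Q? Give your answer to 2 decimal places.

m_P − m_Q ≈ -12.38

Pogson: Δm = −2.5 log₁₀(ratio) = −2.5 log₁₀(89800) = −2.5 × 4.9533 = -12.383
Star P is brighter, so it has the smaller magnitude: the difference is negative.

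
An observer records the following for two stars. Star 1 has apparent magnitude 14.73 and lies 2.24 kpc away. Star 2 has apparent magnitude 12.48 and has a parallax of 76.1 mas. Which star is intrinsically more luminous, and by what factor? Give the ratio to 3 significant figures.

Star 1: d = 2.24 kpc = 2240 pc
Star 1: M = m − 5 log₁₀ d + 5 = 14.73 − 5·3.3502 + 5 = 2.979
Star 2: p = 76.1 mas = 0.0761″ → d = 1/p = 13.14 pc
Star 2: M = m − 5 log₁₀ d + 5 = 12.48 − 5·1.1186 + 5 = 11.887
ΔM = M_1 − M_2 = 2.979 − (11.887) = -8.908; smaller M is more luminous → Star 1.
L ratio = 10^(0.4 |ΔM|) = 10^3.563 = 3658

Star 1 is more luminous, by a factor of 3660.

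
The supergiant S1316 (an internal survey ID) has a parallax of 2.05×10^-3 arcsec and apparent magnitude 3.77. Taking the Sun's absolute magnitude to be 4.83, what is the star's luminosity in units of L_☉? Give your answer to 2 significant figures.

d = 1/p = 1/2.05×10^-3″ = 487.8 pc
M = m − 5 log₁₀ d + 5 = 3.77 − 5·2.6882 + 5 = -4.671
M − M_☉ = -4.671 − 4.83 = -9.501
L/L_☉ = 10^(−0.4 × -9.501) = 6317

L/L_☉ ≈ 6300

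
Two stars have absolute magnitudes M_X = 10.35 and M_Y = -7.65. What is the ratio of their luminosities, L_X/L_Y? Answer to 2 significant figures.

ΔM = M_X − M_Y = 18.00
L_X/L_Y = 10^(−0.4 ΔM) = 10^-7.200 = 6.310×10^-8

L_X/L_Y ≈ 6.3×10^-8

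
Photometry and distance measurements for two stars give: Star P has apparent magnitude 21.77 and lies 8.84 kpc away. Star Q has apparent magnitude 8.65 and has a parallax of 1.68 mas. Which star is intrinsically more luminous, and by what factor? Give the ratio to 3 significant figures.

Star Q is more luminous, by a factor of 803.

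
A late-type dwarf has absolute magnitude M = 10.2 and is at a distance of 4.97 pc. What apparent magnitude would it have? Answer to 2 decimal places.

m ≈ 8.68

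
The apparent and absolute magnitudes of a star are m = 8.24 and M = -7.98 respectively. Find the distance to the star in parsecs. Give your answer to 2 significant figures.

d ≈ 18000 pc

Distance modulus: m − M = 8.24 − (-7.98) = 16.220
m − M = 5 log₁₀ d − 5
log₁₀ d = (m − M)/5 + 1 = 4.2440
d = 10^4.2440 = 17540 pc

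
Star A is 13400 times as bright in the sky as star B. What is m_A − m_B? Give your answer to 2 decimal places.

m_A − m_B ≈ -10.32

Pogson: Δm = −2.5 log₁₀(ratio) = −2.5 log₁₀(13400) = −2.5 × 4.1271 = -10.318
Star A is brighter, so it has the smaller magnitude: the difference is negative.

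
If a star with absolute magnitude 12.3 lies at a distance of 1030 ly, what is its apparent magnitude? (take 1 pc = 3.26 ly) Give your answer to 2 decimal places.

d = 1030 ly / 3.26 = 316.0 pc
m = M + 5 log₁₀ d − 5 = 12.3 + 5·2.4996 − 5 = 19.798

m ≈ 19.80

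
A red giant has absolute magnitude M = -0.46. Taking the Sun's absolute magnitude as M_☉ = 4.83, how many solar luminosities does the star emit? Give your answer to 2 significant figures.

L/L_☉ ≈ 130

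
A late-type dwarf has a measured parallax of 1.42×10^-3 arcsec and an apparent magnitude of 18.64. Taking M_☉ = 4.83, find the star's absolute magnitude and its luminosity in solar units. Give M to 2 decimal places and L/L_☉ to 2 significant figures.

d = 1/p = 1/1.42×10^-3″ = 704.2 pc
M = m − 5 log₁₀ d + 5 = 18.64 − 5·2.8477 + 5 = 9.401
M − M_☉ = 9.401 − 4.83 = 4.571
L/L_☉ = 10^(−0.4 × 4.571) = 0.01484

M ≈ 9.40; L/L_☉ ≈ 0.015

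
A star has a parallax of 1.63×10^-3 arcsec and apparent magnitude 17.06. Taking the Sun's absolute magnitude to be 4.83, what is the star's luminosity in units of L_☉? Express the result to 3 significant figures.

L/L_☉ ≈ 0.0483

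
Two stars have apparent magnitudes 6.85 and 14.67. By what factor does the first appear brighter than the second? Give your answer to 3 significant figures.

1340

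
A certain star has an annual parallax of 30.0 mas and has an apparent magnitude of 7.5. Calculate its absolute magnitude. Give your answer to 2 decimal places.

M ≈ 4.89

p = 30.0 mas = 0.0300″ → d = 1/p = 33.33 pc
5 log₁₀(d/10 pc) = 5 log₁₀(33.33) − 5 = 2.614
M = m − 5 log₁₀(d/10) = 7.5 − 2.614 = 4.886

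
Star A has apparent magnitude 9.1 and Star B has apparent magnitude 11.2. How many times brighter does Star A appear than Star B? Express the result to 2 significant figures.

6.9

Magnitude difference = -2.1
Flux ratio = 10^(−0.4 Δm) = 10^(−0.4 × -2.1) = 10^0.840 = 6.918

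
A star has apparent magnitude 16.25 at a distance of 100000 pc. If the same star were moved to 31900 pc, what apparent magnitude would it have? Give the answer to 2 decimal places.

m ≈ 13.77

Flux ∝ 1/d², so Δm = 5 log₁₀(d₂/d₁) = 5 log₁₀(31900/100000) = -2.481
m₂ = m₁ + Δm = 16.25 + (-2.481) = 13.769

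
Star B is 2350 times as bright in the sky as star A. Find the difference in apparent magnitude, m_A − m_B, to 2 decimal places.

Pogson: Δm = −2.5 log₁₀(ratio) = −2.5 log₁₀(2350) = −2.5 × 3.3711 = -8.428
Star B is brighter so has the smaller magnitude: m_A − m_B is positive.

m_A − m_B ≈ 8.43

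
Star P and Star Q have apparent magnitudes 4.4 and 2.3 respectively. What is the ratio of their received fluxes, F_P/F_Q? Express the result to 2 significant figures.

F_P/F_Q ≈ 0.14

Magnitude difference = 2.1
Flux ratio = 10^(−0.4 Δm) = 10^(−0.4 × 2.1) = 10^-0.840 = 0.1445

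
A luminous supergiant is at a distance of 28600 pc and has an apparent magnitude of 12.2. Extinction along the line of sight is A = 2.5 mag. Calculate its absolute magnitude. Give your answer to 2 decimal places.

M ≈ -7.58

5 log₁₀(d/10 pc) = 5 log₁₀(28600) − 5 = 17.282
M = m − 5 log₁₀(d/10) − A = 12.2 − 17.282 − 2.5 = -7.582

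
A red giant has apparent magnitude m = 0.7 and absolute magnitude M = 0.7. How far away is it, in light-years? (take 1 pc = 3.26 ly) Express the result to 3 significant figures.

Distance modulus: m − M = 0.7 − (0.7) = 0.000
m − M = 5 log₁₀ d − 5
log₁₀ d = (m − M)/5 + 1 = 1.0000
d = 10^1.0000 = 10.00 pc
= 32.60 ly

d ≈ 32.6 ly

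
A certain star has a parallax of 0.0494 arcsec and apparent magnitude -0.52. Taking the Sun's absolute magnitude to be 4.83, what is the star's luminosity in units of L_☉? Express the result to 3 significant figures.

L/L_☉ ≈ 566

d = 1/p = 1/0.0494″ = 20.24 pc
M = m − 5 log₁₀ d + 5 = -0.52 − 5·1.3063 + 5 = -2.051
M − M_☉ = -2.051 − 4.83 = -6.881
L/L_☉ = 10^(−0.4 × -6.881) = 565.6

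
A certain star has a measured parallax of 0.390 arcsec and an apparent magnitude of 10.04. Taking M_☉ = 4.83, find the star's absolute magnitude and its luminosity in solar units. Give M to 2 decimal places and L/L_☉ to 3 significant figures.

M ≈ 13.00; L/L_☉ ≈ 5.42×10^-4

d = 1/p = 1/0.390″ = 2.564 pc
M = m − 5 log₁₀ d + 5 = 10.04 − 5·0.4089 + 5 = 12.995
M − M_☉ = 12.995 − 4.83 = 8.165
L/L_☉ = 10^(−0.4 × 8.165) = 5.418×10^-4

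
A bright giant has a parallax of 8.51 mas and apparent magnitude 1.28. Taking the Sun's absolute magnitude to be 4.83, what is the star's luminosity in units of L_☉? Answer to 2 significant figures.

d = 1/p = 1000/8.51 mas = 117.5 pc
M = m − 5 log₁₀ d + 5 = 1.28 − 5·2.0701 + 5 = -4.070
M − M_☉ = -4.070 − 4.83 = -8.900
L/L_☉ = 10^(−0.4 × -8.900) = 3632

L/L_☉ ≈ 3600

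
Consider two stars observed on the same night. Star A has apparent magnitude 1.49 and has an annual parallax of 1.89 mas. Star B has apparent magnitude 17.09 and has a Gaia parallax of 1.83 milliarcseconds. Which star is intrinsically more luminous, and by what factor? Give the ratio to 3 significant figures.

Star A is more luminous, by a factor of 1.63×10^6.

Star A: p = 1.89 mas = 1.89×10^-3″ → d = 1/p = 529.1 pc
Star A: M = m − 5 log₁₀ d + 5 = 1.49 − 5·2.7235 + 5 = -7.128
Star B: p = 1.83 mas = 1.83×10^-3″ → d = 1/p = 546.4 pc
Star B: M = m − 5 log₁₀ d + 5 = 17.09 − 5·2.7375 + 5 = 8.402
ΔM = M_A − M_B = -7.128 − (8.402) = -15.530; smaller M is more luminous → Star A.
L ratio = 10^(0.4 |ΔM|) = 10^6.212 = 1.629×10^6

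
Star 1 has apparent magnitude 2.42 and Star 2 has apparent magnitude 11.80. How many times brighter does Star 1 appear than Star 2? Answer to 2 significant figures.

5600

Δm = 2.42 − (11.80) = -9.38
Flux ratio = 10^(−0.4 Δm) = 10^(−0.4 × -9.38) = 10^3.752 = 5649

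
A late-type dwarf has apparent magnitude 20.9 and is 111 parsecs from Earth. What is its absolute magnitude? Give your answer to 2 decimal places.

5 log₁₀(d/10 pc) = 5 log₁₀(111.0) − 5 = 5.227
M = m − 5 log₁₀(d/10) = 20.9 − 5.227 = 15.673

M ≈ 15.67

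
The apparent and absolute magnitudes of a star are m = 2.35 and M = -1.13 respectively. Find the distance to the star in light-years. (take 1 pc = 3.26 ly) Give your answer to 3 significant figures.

d ≈ 162 ly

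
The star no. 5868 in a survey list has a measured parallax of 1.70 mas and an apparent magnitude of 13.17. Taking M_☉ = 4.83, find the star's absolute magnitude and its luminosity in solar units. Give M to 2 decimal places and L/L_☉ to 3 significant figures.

M ≈ 4.32; L/L_☉ ≈ 1.60

d = 1/p = 1000/1.70 mas = 588.2 pc
M = m − 5 log₁₀ d + 5 = 13.17 − 5·2.7696 + 5 = 4.322
M − M_☉ = 4.322 − 4.83 = -0.508
L/L_☉ = 10^(−0.4 × -0.508) = 1.596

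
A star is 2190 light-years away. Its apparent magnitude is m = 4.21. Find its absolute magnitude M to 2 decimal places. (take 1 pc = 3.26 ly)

M ≈ -4.93

d = 2190 ly / 3.26 = 671.8 pc
5 log₁₀(d/10 pc) = 5 log₁₀(671.8) − 5 = 9.136
M = m − 5 log₁₀(d/10) = 4.21 − 9.136 = -4.926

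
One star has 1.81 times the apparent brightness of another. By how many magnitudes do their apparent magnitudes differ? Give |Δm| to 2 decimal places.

|Δm| ≈ 0.64

Pogson: Δm = −2.5 log₁₀(ratio) = −2.5 log₁₀(1.81) = −2.5 × 0.2577 = -0.644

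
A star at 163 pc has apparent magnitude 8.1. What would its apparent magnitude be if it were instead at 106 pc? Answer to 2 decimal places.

Flux ∝ 1/d², so Δm = 5 log₁₀(d₂/d₁) = 5 log₁₀(106/163) = -0.934
m₂ = m₁ + Δm = 8.1 + (-0.934) = 7.166

m ≈ 7.17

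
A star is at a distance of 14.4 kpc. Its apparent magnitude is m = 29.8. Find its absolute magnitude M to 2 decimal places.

d = 14.4 kpc = 14400 pc
5 log₁₀(d/10 pc) = 5 log₁₀(14400) − 5 = 15.792
M = m − 5 log₁₀(d/10) = 29.8 − 15.792 = 14.008

M ≈ 14.01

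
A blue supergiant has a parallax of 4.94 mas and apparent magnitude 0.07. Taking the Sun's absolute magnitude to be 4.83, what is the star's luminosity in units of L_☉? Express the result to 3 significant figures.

L/L_☉ ≈ 32900

d = 1/p = 1000/4.94 mas = 202.4 pc
M = m − 5 log₁₀ d + 5 = 0.07 − 5·2.3063 + 5 = -6.461
M − M_☉ = -6.461 − 4.83 = -11.291
L/L_☉ = 10^(−0.4 × -11.291) = 32850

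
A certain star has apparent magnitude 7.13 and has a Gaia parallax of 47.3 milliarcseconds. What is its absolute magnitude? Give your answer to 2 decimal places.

M ≈ 5.50

p = 47.3 mas = 0.0473″ → d = 1/p = 21.14 pc
5 log₁₀(d/10 pc) = 5 log₁₀(21.14) − 5 = 1.626
M = m − 5 log₁₀(d/10) = 7.13 − 1.626 = 5.504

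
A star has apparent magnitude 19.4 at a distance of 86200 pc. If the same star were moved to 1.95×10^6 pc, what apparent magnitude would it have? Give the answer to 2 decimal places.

m ≈ 26.17

Flux ∝ 1/d², so Δm = 5 log₁₀(d₂/d₁) = 5 log₁₀(1.95×10^6/86200) = 6.773
m₂ = m₁ + Δm = 19.4 + (6.773) = 26.173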